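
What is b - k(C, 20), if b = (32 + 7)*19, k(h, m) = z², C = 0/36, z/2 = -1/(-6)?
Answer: 6668/9 ≈ 740.89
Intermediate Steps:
z = ⅓ (z = 2*(-1/(-6)) = 2*(-1*(-⅙)) = 2*(⅙) = ⅓ ≈ 0.33333)
C = 0 (C = 0*(1/36) = 0)
k(h, m) = ⅑ (k(h, m) = (⅓)² = ⅑)
b = 741 (b = 39*19 = 741)
b - k(C, 20) = 741 - 1*⅑ = 741 - ⅑ = 6668/9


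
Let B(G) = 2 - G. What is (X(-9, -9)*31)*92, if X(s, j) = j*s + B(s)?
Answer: 262384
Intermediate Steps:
X(s, j) = 2 - s + j*s (X(s, j) = j*s + (2 - s) = 2 - s + j*s)
(X(-9, -9)*31)*92 = ((2 - 1*(-9) - 9*(-9))*31)*92 = ((2 + 9 + 81)*31)*92 = (92*31)*92 = 2852*92 = 262384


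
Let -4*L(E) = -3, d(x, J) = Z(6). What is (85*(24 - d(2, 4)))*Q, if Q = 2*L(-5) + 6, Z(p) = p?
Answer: 11475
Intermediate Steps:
d(x, J) = 6
L(E) = ¾ (L(E) = -¼*(-3) = ¾)
Q = 15/2 (Q = 2*(¾) + 6 = 3/2 + 6 = 15/2 ≈ 7.5000)
(85*(24 - d(2, 4)))*Q = (85*(24 - 1*6))*(15/2) = (85*(24 - 6))*(15/2) = (85*18)*(15/2) = 1530*(15/2) = 11475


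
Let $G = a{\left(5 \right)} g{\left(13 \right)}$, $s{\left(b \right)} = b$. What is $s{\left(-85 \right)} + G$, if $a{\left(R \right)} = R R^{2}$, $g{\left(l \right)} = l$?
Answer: $1540$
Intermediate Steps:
$a{\left(R \right)} = R^{3}$
$G = 1625$ ($G = 5^{3} \cdot 13 = 125 \cdot 13 = 1625$)
$s{\left(-85 \right)} + G = -85 + 1625 = 1540$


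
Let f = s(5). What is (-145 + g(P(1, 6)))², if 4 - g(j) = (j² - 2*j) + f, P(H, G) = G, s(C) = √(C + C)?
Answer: (165 + √10)² ≈ 28279.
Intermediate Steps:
s(C) = √2*√C (s(C) = √(2*C) = √2*√C)
f = √10 (f = √2*√5 = √10 ≈ 3.1623)
g(j) = 4 - √10 - j² + 2*j (g(j) = 4 - ((j² - 2*j) + √10) = 4 - (√10 + j² - 2*j) = 4 + (-√10 - j² + 2*j) = 4 - √10 - j² + 2*j)
(-145 + g(P(1, 6)))² = (-145 + (4 - √10 - 1*6² + 2*6))² = (-145 + (4 - √10 - 1*36 + 12))² = (-145 + (4 - √10 - 36 + 12))² = (-145 + (-20 - √10))² = (-165 - √10)²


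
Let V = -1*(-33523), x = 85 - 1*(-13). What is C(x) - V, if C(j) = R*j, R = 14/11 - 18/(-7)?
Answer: -364609/11 ≈ -33146.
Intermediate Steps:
x = 98 (x = 85 + 13 = 98)
R = 296/77 (R = 14*(1/11) - 18*(-⅐) = 14/11 + 18/7 = 296/77 ≈ 3.8442)
C(j) = 296*j/77
V = 33523
C(x) - V = (296/77)*98 - 1*33523 = 4144/11 - 33523 = -364609/11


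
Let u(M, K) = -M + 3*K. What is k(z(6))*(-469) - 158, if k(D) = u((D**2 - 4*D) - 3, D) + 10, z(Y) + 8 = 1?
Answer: 39707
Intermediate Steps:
z(Y) = -7 (z(Y) = -8 + 1 = -7)
k(D) = 13 - D**2 + 7*D (k(D) = (-((D**2 - 4*D) - 3) + 3*D) + 10 = (-(-3 + D**2 - 4*D) + 3*D) + 10 = ((3 - D**2 + 4*D) + 3*D) + 10 = (3 - D**2 + 7*D) + 10 = 13 - D**2 + 7*D)
k(z(6))*(-469) - 158 = (13 - 1*(-7)**2 + 7*(-7))*(-469) - 158 = (13 - 1*49 - 49)*(-469) - 158 = (13 - 49 - 49)*(-469) - 158 = -85*(-469) - 158 = 39865 - 158 = 39707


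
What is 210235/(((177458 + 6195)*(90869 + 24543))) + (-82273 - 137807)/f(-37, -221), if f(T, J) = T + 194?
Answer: -4664762835715985/3327734325652 ≈ -1401.8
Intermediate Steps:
f(T, J) = 194 + T
210235/(((177458 + 6195)*(90869 + 24543))) + (-82273 - 137807)/f(-37, -221) = 210235/(((177458 + 6195)*(90869 + 24543))) + (-82273 - 137807)/(194 - 37) = 210235/((183653*115412)) - 220080/157 = 210235/21195760036 - 220080*1/157 = 210235*(1/21195760036) - 220080/157 = 210235/21195760036 - 220080/157 = -4664762835715985/3327734325652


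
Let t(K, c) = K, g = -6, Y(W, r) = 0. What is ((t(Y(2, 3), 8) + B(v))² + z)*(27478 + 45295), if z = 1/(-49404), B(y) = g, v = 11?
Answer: 129429909739/49404 ≈ 2.6198e+6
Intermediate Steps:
B(y) = -6
z = -1/49404 ≈ -2.0241e-5
((t(Y(2, 3), 8) + B(v))² + z)*(27478 + 45295) = ((0 - 6)² - 1/49404)*(27478 + 45295) = ((-6)² - 1/49404)*72773 = (36 - 1/49404)*72773 = (1778543/49404)*72773 = 129429909739/49404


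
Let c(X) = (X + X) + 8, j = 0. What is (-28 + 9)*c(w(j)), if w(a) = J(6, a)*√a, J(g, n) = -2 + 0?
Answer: -152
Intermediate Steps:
J(g, n) = -2
w(a) = -2*√a
c(X) = 8 + 2*X (c(X) = 2*X + 8 = 8 + 2*X)
(-28 + 9)*c(w(j)) = (-28 + 9)*(8 + 2*(-2*√0)) = -19*(8 + 2*(-2*0)) = -19*(8 + 2*0) = -19*(8 + 0) = -19*8 = -152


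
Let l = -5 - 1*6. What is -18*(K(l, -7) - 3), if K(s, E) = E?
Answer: 180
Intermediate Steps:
l = -11 (l = -5 - 6 = -11)
-18*(K(l, -7) - 3) = -18*(-7 - 3) = -18*(-10) = 180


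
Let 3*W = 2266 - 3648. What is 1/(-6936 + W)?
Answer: -3/22190 ≈ -0.00013520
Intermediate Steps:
W = -1382/3 (W = (2266 - 3648)/3 = (1/3)*(-1382) = -1382/3 ≈ -460.67)
1/(-6936 + W) = 1/(-6936 - 1382/3) = 1/(-22190/3) = -3/22190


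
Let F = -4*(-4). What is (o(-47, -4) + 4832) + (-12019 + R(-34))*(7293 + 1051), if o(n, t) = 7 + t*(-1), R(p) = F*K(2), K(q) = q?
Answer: -100014685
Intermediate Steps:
F = 16
R(p) = 32 (R(p) = 16*2 = 32)
o(n, t) = 7 - t
(o(-47, -4) + 4832) + (-12019 + R(-34))*(7293 + 1051) = ((7 - 1*(-4)) + 4832) + (-12019 + 32)*(7293 + 1051) = ((7 + 4) + 4832) - 11987*8344 = (11 + 4832) - 100019528 = 4843 - 100019528 = -100014685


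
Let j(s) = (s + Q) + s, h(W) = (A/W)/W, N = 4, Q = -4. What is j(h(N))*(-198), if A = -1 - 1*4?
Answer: 3663/4 ≈ 915.75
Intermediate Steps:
A = -5 (A = -1 - 4 = -5)
h(W) = -5/W² (h(W) = (-5/W)/W = -5/W²)
j(s) = -4 + 2*s (j(s) = (s - 4) + s = (-4 + s) + s = -4 + 2*s)
j(h(N))*(-198) = (-4 + 2*(-5/4²))*(-198) = (-4 + 2*(-5*1/16))*(-198) = (-4 + 2*(-5/16))*(-198) = (-4 - 5/8)*(-198) = -37/8*(-198) = 3663/4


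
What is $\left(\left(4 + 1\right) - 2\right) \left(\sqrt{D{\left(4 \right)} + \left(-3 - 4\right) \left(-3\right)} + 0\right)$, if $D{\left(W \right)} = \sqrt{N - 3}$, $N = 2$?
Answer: $3 \sqrt{21 + i} \approx 13.752 + 0.32723 i$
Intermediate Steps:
$D{\left(W \right)} = i$ ($D{\left(W \right)} = \sqrt{2 - 3} = \sqrt{-1} = i$)
$\left(\left(4 + 1\right) - 2\right) \left(\sqrt{D{\left(4 \right)} + \left(-3 - 4\right) \left(-3\right)} + 0\right) = \left(\left(4 + 1\right) - 2\right) \left(\sqrt{i + \left(-3 - 4\right) \left(-3\right)} + 0\right) = \left(5 - 2\right) \left(\sqrt{i - -21} + 0\right) = 3 \left(\sqrt{i + 21} + 0\right) = 3 \left(\sqrt{21 + i} + 0\right) = 3 \sqrt{21 + i}$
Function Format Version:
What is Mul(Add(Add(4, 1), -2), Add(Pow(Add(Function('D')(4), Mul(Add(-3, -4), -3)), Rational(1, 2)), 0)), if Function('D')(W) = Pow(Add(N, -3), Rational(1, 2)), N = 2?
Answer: Mul(3, Pow(Add(21, I), Rational(1, 2))) ≈ Add(13.752, Mul(0.32723, I))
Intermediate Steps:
Function('D')(W) = I (Function('D')(W) = Pow(Add(2, -3), Rational(1, 2)) = Pow(-1, Rational(1, 2)) = I)
Mul(Add(Add(4, 1), -2), Add(Pow(Add(Function('D')(4), Mul(Add(-3, -4), -3)), Rational(1, 2)), 0)) = Mul(Add(Add(4, 1), -2), Add(Pow(Add(I, Mul(Add(-3, -4), -3)), Rational(1, 2)), 0)) = Mul(Add(5, -2), Add(Pow(Add(I, Mul(-7, -3)), Rational(1, 2)), 0)) = Mul(3, Add(Pow(Add(I, 21), Rational(1, 2)), 0)) = Mul(3, Add(Pow(Add(21, I), Rational(1, 2)), 0)) = Mul(3, Pow(Add(21, I), Rational(1, 2)))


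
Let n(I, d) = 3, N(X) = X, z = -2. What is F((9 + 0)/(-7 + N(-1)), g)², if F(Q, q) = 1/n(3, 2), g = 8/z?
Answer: ⅑ ≈ 0.11111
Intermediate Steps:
g = -4 (g = 8/(-2) = 8*(-½) = -4)
F(Q, q) = ⅓ (F(Q, q) = 1/3 = ⅓)
F((9 + 0)/(-7 + N(-1)), g)² = (⅓)² = ⅑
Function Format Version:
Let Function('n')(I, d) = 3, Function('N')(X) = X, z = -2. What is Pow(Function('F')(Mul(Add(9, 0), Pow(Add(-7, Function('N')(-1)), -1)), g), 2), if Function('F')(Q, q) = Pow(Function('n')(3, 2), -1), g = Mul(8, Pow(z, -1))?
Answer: Rational(1, 9) ≈ 0.11111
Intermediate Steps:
g = -4 (g = Mul(8, Pow(-2, -1)) = Mul(8, Rational(-1, 2)) = -4)
Function('F')(Q, q) = Rational(1, 3) (Function('F')(Q, q) = Pow(3, -1) = Rational(1, 3))
Pow(Function('F')(Mul(Add(9, 0), Pow(Add(-7, Function('N')(-1)), -1)), g), 2) = Pow(Rational(1, 3), 2) = Rational(1, 9)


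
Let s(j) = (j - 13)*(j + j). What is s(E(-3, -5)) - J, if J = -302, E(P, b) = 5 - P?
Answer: 222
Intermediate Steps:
s(j) = 2*j*(-13 + j) (s(j) = (-13 + j)*(2*j) = 2*j*(-13 + j))
s(E(-3, -5)) - J = 2*(5 - 1*(-3))*(-13 + (5 - 1*(-3))) - 1*(-302) = 2*(5 + 3)*(-13 + (5 + 3)) + 302 = 2*8*(-13 + 8) + 302 = 2*8*(-5) + 302 = -80 + 302 = 222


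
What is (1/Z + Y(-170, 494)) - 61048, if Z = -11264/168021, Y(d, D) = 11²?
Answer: -686449749/11264 ≈ -60942.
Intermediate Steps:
Y(d, D) = 121
Z = -11264/168021 (Z = -11264*1/168021 = -11264/168021 ≈ -0.067039)
(1/Z + Y(-170, 494)) - 61048 = (1/(-11264/168021) + 121) - 61048 = (-168021/11264 + 121) - 61048 = 1194923/11264 - 61048 = -686449749/11264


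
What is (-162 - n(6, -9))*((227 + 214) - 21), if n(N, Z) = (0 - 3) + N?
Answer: -69300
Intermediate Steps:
n(N, Z) = -3 + N
(-162 - n(6, -9))*((227 + 214) - 21) = (-162 - (-3 + 6))*((227 + 214) - 21) = (-162 - 1*3)*(441 - 21) = (-162 - 3)*420 = -165*420 = -69300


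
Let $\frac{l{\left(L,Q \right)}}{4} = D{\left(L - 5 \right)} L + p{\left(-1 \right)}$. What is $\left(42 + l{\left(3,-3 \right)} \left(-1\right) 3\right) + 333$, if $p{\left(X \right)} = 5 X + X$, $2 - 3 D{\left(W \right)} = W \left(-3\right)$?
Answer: $495$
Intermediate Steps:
$D{\left(W \right)} = \frac{2}{3} + W$ ($D{\left(W \right)} = \frac{2}{3} - \frac{W \left(-3\right)}{3} = \frac{2}{3} - \frac{\left(-3\right) W}{3} = \frac{2}{3} + W$)
$p{\left(X \right)} = 6 X$
$l{\left(L,Q \right)} = -24 + 4 L \left(- \frac{13}{3} + L\right)$ ($l{\left(L,Q \right)} = 4 \left(\left(\frac{2}{3} + \left(L - 5\right)\right) L + 6 \left(-1\right)\right) = 4 \left(\left(\frac{2}{3} + \left(L - 5\right)\right) L - 6\right) = 4 \left(\left(\frac{2}{3} + \left(-5 + L\right)\right) L - 6\right) = 4 \left(\left(- \frac{13}{3} + L\right) L - 6\right) = 4 \left(L \left(- \frac{13}{3} + L\right) - 6\right) = 4 \left(-6 + L \left(- \frac{13}{3} + L\right)\right) = -24 + 4 L \left(- \frac{13}{3} + L\right)$)
$\left(42 + l{\left(3,-3 \right)} \left(-1\right) 3\right) + 333 = \left(42 + \left(-24 + \frac{4}{3} \cdot 3 \left(-13 + 3 \cdot 3\right)\right) \left(-1\right) 3\right) + 333 = \left(42 + \left(-24 + \frac{4}{3} \cdot 3 \left(-13 + 9\right)\right) \left(-1\right) 3\right) + 333 = \left(42 + \left(-24 + \frac{4}{3} \cdot 3 \left(-4\right)\right) \left(-1\right) 3\right) + 333 = \left(42 + \left(-24 - 16\right) \left(-1\right) 3\right) + 333 = \left(42 + \left(-40\right) \left(-1\right) 3\right) + 333 = \left(42 + 40 \cdot 3\right) + 333 = \left(42 + 120\right) + 333 = 162 + 333 = 495$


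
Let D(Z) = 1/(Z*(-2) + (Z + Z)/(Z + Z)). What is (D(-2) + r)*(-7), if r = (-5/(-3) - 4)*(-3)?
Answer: -252/5 ≈ -50.400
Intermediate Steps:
r = 7 (r = (-5*(-⅓) - 4)*(-3) = (5/3 - 4)*(-3) = -7/3*(-3) = 7)
D(Z) = 1/(1 - 2*Z) (D(Z) = 1/(-2*Z + (2*Z)/((2*Z))) = 1/(-2*Z + (2*Z)*(1/(2*Z))) = 1/(-2*Z + 1) = 1/(1 - 2*Z))
(D(-2) + r)*(-7) = (-1/(-1 + 2*(-2)) + 7)*(-7) = (-1/(-1 - 4) + 7)*(-7) = (-1/(-5) + 7)*(-7) = (-1*(-⅕) + 7)*(-7) = (⅕ + 7)*(-7) = (36/5)*(-7) = -252/5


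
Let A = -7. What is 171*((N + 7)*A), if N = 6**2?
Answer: -51471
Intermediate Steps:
N = 36
171*((N + 7)*A) = 171*((36 + 7)*(-7)) = 171*(43*(-7)) = 171*(-301) = -51471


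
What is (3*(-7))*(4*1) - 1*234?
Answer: -318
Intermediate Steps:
(3*(-7))*(4*1) - 1*234 = -21*4 - 234 = -84 - 234 = -318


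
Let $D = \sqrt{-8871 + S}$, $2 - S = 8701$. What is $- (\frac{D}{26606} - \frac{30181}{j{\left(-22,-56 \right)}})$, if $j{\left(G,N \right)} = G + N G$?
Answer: $\frac{30181}{1210} - \frac{i \sqrt{17570}}{26606} \approx 24.943 - 0.004982 i$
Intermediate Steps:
$S = -8699$ ($S = 2 - 8701 = -8699$)
$j{\left(G,N \right)} = G + G N$
$D = i \sqrt{17570}$ ($D = \sqrt{-8871 - 8699} = \sqrt{-17570} = i \sqrt{17570} \approx 132.55 i$)
$- (\frac{D}{26606} - \frac{30181}{j{\left(-22,-56 \right)}}) = - (\frac{i \sqrt{17570}}{26606} - \frac{30181}{\left(-22\right) \left(1 - 56\right)}) = - (i \sqrt{17570} \cdot \frac{1}{26606} - \frac{30181}{\left(-22\right) \left(-55\right)}) = - (\frac{i \sqrt{17570}}{26606} - \frac{30181}{1210}) = - (- \frac{30181}{1210} + \frac{i \sqrt{17570}}{26606}) = \frac{30181}{1210} - \frac{i \sqrt{17570}}{26606}$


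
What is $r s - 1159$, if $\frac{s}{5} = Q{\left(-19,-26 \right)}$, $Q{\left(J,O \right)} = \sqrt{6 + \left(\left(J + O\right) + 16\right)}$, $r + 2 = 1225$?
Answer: $-1159 + 6115 i \sqrt{23} \approx -1159.0 + 29327.0 i$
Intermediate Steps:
$r = 1223$ ($r = -2 + 1225 = 1223$)
$Q{\left(J,O \right)} = \sqrt{22 + J + O}$ ($Q{\left(J,O \right)} = \sqrt{6 + \left(16 + J + O\right)} = \sqrt{22 + J + O}$)
$s = 5 i \sqrt{23}$ ($s = 5 \sqrt{22 - 19 - 26} = 5 \sqrt{-23} = 5 i \sqrt{23} \approx 23.979 i$)
$r s - 1159 = 1223 \cdot 5 i \sqrt{23} - 1159 = 6115 i \sqrt{23} - 1159 = -1159 + 6115 i \sqrt{23}$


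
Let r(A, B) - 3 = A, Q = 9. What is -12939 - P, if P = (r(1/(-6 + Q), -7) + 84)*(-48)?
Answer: -8747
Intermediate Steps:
r(A, B) = 3 + A
P = -4192 (P = ((3 + 1/(-6 + 9)) + 84)*(-48) = ((3 + 1/3) + 84)*(-48) = (10/3 + 84)*(-48) = (262/3)*(-48) = -4192)
-12939 - P = -12939 - 1*(-4192) = -12939 + 4192 = -8747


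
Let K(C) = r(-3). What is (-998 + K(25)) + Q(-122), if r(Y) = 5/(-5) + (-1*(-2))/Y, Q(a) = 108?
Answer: -2675/3 ≈ -891.67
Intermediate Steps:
r(Y) = -1 + 2/Y (r(Y) = 5*(-1/5) + 2/Y = -1 + 2/Y)
K(C) = -5/3 (K(C) = (2 - 1*(-3))/(-3) = -(2 + 3)/3 = -1/3*5 = -5/3)
(-998 + K(25)) + Q(-122) = (-998 - 5/3) + 108 = -2999/3 + 108 = -2675/3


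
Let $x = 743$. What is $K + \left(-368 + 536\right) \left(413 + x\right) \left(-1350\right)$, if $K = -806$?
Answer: $-262181606$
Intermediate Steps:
$K + \left(-368 + 536\right) \left(413 + x\right) \left(-1350\right) = -806 + \left(-368 + 536\right) \left(413 + 743\right) \left(-1350\right) = -806 + 168 \cdot 1156 \left(-1350\right) = -806 + 194208 \left(-1350\right) = -806 - 262180800 = -262181606$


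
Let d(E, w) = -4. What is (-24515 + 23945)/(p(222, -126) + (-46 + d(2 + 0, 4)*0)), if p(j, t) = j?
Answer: -285/88 ≈ -3.2386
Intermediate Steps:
(-24515 + 23945)/(p(222, -126) + (-46 + d(2 + 0, 4)*0)) = (-24515 + 23945)/(222 + (-46 - 4*0)) = -570/(222 + (-46 + 0)) = -570/(222 - 46) = -570/176 = -570*1/176 = -285/88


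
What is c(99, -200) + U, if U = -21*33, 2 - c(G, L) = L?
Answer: -491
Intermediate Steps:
c(G, L) = 2 - L
U = -693
c(99, -200) + U = (2 - 1*(-200)) - 693 = (2 + 200) - 693 = 202 - 693 = -491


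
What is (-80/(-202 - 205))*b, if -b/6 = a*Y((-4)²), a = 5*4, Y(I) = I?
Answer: -153600/407 ≈ -377.40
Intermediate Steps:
a = 20
b = -1920 (b = -120*(-4)² = -120*16 = -6*320 = -1920)
(-80/(-202 - 205))*b = -80/(-202 - 205)*(-1920) = -80/(-407)*(-1920) = -80*(-1/407)*(-1920) = (80/407)*(-1920) = -153600/407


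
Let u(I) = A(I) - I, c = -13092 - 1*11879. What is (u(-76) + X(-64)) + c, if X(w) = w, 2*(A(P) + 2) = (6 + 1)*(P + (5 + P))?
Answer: -50951/2 ≈ -25476.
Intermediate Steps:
A(P) = 31/2 + 7*P (A(P) = -2 + ((6 + 1)*(P + (5 + P)))/2 = -2 + (7*(5 + 2*P))/2 = -2 + (35 + 14*P)/2 = -2 + (35/2 + 7*P) = 31/2 + 7*P)
c = -24971 (c = -13092 - 11879 = -24971)
u(I) = 31/2 + 6*I (u(I) = (31/2 + 7*I) - I = 31/2 + 6*I)
(u(-76) + X(-64)) + c = ((31/2 + 6*(-76)) - 64) - 24971 = ((31/2 - 456) - 64) - 24971 = (-881/2 - 64) - 24971 = -1009/2 - 24971 = -50951/2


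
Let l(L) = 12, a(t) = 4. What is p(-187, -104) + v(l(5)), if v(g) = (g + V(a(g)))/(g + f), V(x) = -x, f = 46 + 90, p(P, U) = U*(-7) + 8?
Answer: 27234/37 ≈ 736.05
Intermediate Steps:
p(P, U) = 8 - 7*U (p(P, U) = -7*U + 8 = 8 - 7*U)
f = 136
v(g) = (-4 + g)/(136 + g) (v(g) = (g - 1*4)/(g + 136) = (g - 4)/(136 + g) = (-4 + g)/(136 + g))
p(-187, -104) + v(l(5)) = (8 - 7*(-104)) + (-4 + 12)/(136 + 12) = (8 + 728) + 8/148 = 736 + (1/148)*8 = 736 + 2/37 = 27234/37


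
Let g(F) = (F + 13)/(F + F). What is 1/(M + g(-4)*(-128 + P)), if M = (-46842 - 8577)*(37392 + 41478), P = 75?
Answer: -8/34967171763 ≈ -2.2879e-10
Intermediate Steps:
g(F) = (13 + F)/(2*F) (g(F) = (13 + F)/((2*F)) = (13 + F)*(1/(2*F)) = (13 + F)/(2*F))
M = -4370896530 (M = -55419*78870 = -4370896530)
1/(M + g(-4)*(-128 + P)) = 1/(-4370896530 + ((½)*(13 - 4)/(-4))*(-128 + 75)) = 1/(-4370896530 + ((½)*(-¼)*9)*(-53)) = 1/(-4370896530 - 9/8*(-53)) = 1/(-4370896530 + 477/8) = 1/(-34967171763/8) = -8/34967171763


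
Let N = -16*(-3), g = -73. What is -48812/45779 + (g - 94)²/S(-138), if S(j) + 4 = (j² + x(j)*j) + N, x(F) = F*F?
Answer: -128626457539/119436678536 ≈ -1.0769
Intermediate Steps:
x(F) = F²
N = 48
S(j) = 44 + j² + j³ (S(j) = -4 + ((j² + j²*j) + 48) = -4 + ((j² + j³) + 48) = -4 + (48 + j² + j³) = 44 + j² + j³)
-48812/45779 + (g - 94)²/S(-138) = -48812/45779 + (-73 - 94)²/(44 + (-138)² + (-138)³) = -48812*1/45779 + (-167)²/(44 + 19044 - 2628072) = -48812/45779 + 27889/(-2608984) = -48812/45779 + 27889*(-1/2608984) = -48812/45779 - 27889/2608984 = -128626457539/119436678536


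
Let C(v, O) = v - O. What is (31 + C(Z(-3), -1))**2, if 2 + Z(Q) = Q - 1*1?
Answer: 676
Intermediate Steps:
Z(Q) = -3 + Q (Z(Q) = -2 + (Q - 1*1) = -2 + (Q - 1) = -2 + (-1 + Q) = -3 + Q)
(31 + C(Z(-3), -1))**2 = (31 + ((-3 - 3) - 1*(-1)))**2 = (31 + (-6 + 1))**2 = (31 - 5)**2 = 26**2 = 676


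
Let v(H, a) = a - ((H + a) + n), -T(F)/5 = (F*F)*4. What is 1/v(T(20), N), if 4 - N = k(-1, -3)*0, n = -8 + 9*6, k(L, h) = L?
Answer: 1/7954 ≈ 0.00012572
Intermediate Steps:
T(F) = -20*F² (T(F) = -5*F*F*4 = -5*F²*4 = -20*F²)
n = 46 (n = -8 + 54 = 46)
N = 4 (N = 4 - (-1)*0 = 4 - 1*0 = 4 + 0 = 4)
v(H, a) = -46 - H (v(H, a) = a - ((H + a) + 46) = a - (46 + H + a) = a + (-46 - H - a) = -46 - H)
1/v(T(20), N) = 1/(-46 - (-20)*20²) = 1/(-46 - (-20)*400) = 1/(-46 - 1*(-8000)) = 1/(-46 + 8000) = 1/7954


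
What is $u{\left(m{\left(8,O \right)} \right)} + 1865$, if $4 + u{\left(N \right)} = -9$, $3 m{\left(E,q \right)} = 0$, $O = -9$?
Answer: $1852$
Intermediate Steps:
$m{\left(E,q \right)} = 0$ ($m{\left(E,q \right)} = \frac{1}{3} \cdot 0 = 0$)
$u{\left(N \right)} = -13$ ($u{\left(N \right)} = -4 - 9 = -13$)
$u{\left(m{\left(8,O \right)} \right)} + 1865 = -13 + 1865 = 1852$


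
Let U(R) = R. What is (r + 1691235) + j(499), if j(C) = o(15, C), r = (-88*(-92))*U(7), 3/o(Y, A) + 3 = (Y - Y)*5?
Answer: 1747906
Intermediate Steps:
o(Y, A) = -1 (o(Y, A) = 3/(-3 + (Y - Y)*5) = 3/(-3 + 0*5) = 3/(-3 + 0) = 3/(-3) = 3*(-⅓) = -1)
r = 56672 (r = -88*(-92)*7 = 8096*7 = 56672)
j(C) = -1
(r + 1691235) + j(499) = (56672 + 1691235) - 1 = 1747907 - 1 = 1747906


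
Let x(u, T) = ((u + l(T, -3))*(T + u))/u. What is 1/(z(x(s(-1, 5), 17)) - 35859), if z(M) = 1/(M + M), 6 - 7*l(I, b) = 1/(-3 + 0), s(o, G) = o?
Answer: -64/2294955 ≈ -2.7887e-5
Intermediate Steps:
l(I, b) = 19/21 (l(I, b) = 6/7 - 1/(7*(-3 + 0)) = 6/7 - ⅐/(-3) = 6/7 - ⅐*(-⅓) = 6/7 + 1/21 = 19/21)
x(u, T) = (19/21 + u)*(T + u)/u (x(u, T) = ((u + 19/21)*(T + u))/u = ((19/21 + u)*(T + u))/u = (19/21 + u)*(T + u)/u)
z(M) = 1/(2*M)
1/(z(x(s(-1, 5), 17)) - 35859) = 1/(1/(2*(19/21 + 17 - 1 + (19/21)*17/(-1))) - 35859) = 1/(1/(2*(19/21 + 17 - 1 + (19/21)*17*(-1))) - 35859) = 1/(1/(2*(19/21 + 17 - 1 - 323/21)) - 35859) = 1/(1/(2*(32/21)) - 35859) = 1/((½)*(21/32) - 35859) = 1/(21/64 - 35859) = 1/(-2294955/64) = -64/2294955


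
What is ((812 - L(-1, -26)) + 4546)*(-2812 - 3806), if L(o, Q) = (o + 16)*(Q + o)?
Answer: -38139534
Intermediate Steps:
L(o, Q) = (16 + o)*(Q + o)
((812 - L(-1, -26)) + 4546)*(-2812 - 3806) = ((812 - ((-1)² + 16*(-26) + 16*(-1) - 26*(-1))) + 4546)*(-2812 - 3806) = ((812 - (1 - 416 - 16 + 26)) + 4546)*(-6618) = ((812 - 1*(-405)) + 4546)*(-6618) = ((812 + 405) + 4546)*(-6618) = (1217 + 4546)*(-6618) = 5763*(-6618) = -38139534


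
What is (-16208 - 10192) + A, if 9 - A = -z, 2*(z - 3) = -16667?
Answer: -69443/2 ≈ -34722.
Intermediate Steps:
z = -16661/2 (z = 3 + (1/2)*(-16667) = 3 - 16667/2 = -16661/2 ≈ -8330.5)
A = -16643/2 (A = 9 - (-1)*(-16661)/2 = 9 - 1*16661/2 = 9 - 16661/2 = -16643/2 ≈ -8321.5)
(-16208 - 10192) + A = (-16208 - 10192) - 16643/2 = -26400 - 16643/2 = -69443/2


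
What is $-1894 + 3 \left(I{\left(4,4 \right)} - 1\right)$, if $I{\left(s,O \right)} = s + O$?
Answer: $-1873$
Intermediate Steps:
$I{\left(s,O \right)} = O + s$
$-1894 + 3 \left(I{\left(4,4 \right)} - 1\right) = -1894 + 3 \left(\left(4 + 4\right) - 1\right) = -1894 + 3 \left(8 - 1\right) = -1894 + 3 \cdot 7 = -1894 + 21 = -1873$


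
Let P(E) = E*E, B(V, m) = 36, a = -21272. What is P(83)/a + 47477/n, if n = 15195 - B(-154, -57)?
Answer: 905500393/322462248 ≈ 2.8081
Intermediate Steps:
P(E) = E²
n = 15159 (n = 15195 - 1*36 = 15195 - 36 = 15159)
P(83)/a + 47477/n = 83²/(-21272) + 47477/15159 = 6889*(-1/21272) + 47477*(1/15159) = -6889/21272 + 47477/15159 = 905500393/322462248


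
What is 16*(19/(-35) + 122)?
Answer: 68016/35 ≈ 1943.3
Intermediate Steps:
16*(19/(-35) + 122) = 16*(19*(-1/35) + 122) = 16*(-19/35 + 122) = 16*(4251/35) = 68016/35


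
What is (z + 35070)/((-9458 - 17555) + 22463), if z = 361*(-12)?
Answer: -15369/2275 ≈ -6.7556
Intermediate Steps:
z = -4332
(z + 35070)/((-9458 - 17555) + 22463) = (-4332 + 35070)/((-9458 - 17555) + 22463) = 30738/(-27013 + 22463) = 30738/(-4550) = 30738*(-1/4550) = -15369/2275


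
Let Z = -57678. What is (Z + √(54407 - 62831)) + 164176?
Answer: 106498 + 18*I*√26 ≈ 1.065e+5 + 91.782*I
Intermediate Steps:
(Z + √(54407 - 62831)) + 164176 = (-57678 + √(54407 - 62831)) + 164176 = (-57678 + √(-8424)) + 164176 = (-57678 + 18*I*√26) + 164176 = 106498 + 18*I*√26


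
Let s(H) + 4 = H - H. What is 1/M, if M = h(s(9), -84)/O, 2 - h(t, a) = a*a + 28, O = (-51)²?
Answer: -2601/7082 ≈ -0.36727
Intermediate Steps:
s(H) = -4 (s(H) = -4 + (H - H) = -4 + 0 = -4)
O = 2601
h(t, a) = -26 - a² (h(t, a) = 2 - (a*a + 28) = 2 - (a² + 28) = 2 - (28 + a²) = 2 + (-28 - a²) = -26 - a²)
M = -7082/2601 (M = (-26 - 1*(-84)²)/2601 = (-26 - 1*7056)*(1/2601) = (-26 - 7056)*(1/2601) = -7082*1/2601 = -7082/2601 ≈ -2.7228)
1/M = 1/(-7082/2601) = -2601/7082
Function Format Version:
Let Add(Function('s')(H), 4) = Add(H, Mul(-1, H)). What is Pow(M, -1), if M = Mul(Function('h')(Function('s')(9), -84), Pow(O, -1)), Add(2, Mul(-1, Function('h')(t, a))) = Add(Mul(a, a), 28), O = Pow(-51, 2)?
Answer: Rational(-2601, 7082) ≈ -0.36727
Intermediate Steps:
Function('s')(H) = -4 (Function('s')(H) = Add(-4, Add(H, Mul(-1, H))) = Add(-4, 0) = -4)
O = 2601
Function('h')(t, a) = Add(-26, Mul(-1, Pow(a, 2))) (Function('h')(t, a) = Add(2, Mul(-1, Add(Mul(a, a), 28))) = Add(2, Mul(-1, Add(Pow(a, 2), 28))) = Add(2, Mul(-1, Add(28, Pow(a, 2)))) = Add(2, Add(-28, Mul(-1, Pow(a, 2)))) = Add(-26, Mul(-1, Pow(a, 2))))
M = Rational(-7082, 2601) (M = Mul(Add(-26, Mul(-1, Pow(-84, 2))), Pow(2601, -1)) = Mul(Add(-26, Mul(-1, 7056)), Rational(1, 2601)) = Mul(Add(-26, -7056), Rational(1, 2601)) = Mul(-7082, Rational(1, 2601)) = Rational(-7082, 2601) ≈ -2.7228)
Pow(M, -1) = Pow(Rational(-7082, 2601), -1) = Rational(-2601, 7082)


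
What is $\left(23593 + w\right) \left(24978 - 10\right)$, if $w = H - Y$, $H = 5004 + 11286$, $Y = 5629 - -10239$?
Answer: $599606520$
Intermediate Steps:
$Y = 15868$ ($Y = 5629 + 10239 = 15868$)
$H = 16290$
$w = 422$ ($w = 16290 - 15868 = 422$)
$\left(23593 + w\right) \left(24978 - 10\right) = \left(23593 + 422\right) \left(24978 - 10\right) = 24015 \cdot 24968 = 599606520$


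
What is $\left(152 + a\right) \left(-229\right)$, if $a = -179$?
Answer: $6183$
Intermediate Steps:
$\left(152 + a\right) \left(-229\right) = \left(152 - 179\right) \left(-229\right) = \left(-27\right) \left(-229\right) = 6183$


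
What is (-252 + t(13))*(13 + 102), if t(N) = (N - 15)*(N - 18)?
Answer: -27830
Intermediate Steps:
t(N) = (-18 + N)*(-15 + N) (t(N) = (-15 + N)*(-18 + N) = (-18 + N)*(-15 + N))
(-252 + t(13))*(13 + 102) = (-252 + (270 + 13² - 33*13))*(13 + 102) = (-252 + (270 + 169 - 429))*115 = (-252 + 10)*115 = -242*115 = -27830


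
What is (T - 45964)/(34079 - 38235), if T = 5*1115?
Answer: 40389/4156 ≈ 9.7182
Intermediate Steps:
T = 5575
(T - 45964)/(34079 - 38235) = (5575 - 45964)/(34079 - 38235) = -40389/(-4156) = -40389*(-1/4156) = 40389/4156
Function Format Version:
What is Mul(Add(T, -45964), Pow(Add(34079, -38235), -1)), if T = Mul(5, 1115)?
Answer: Rational(40389, 4156) ≈ 9.7182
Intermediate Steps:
T = 5575
Mul(Add(T, -45964), Pow(Add(34079, -38235), -1)) = Mul(Add(5575, -45964), Pow(Add(34079, -38235), -1)) = Mul(-40389, Pow(-4156, -1)) = Mul(-40389, Rational(-1, 4156)) = Rational(40389, 4156)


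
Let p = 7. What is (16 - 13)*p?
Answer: 21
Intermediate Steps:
(16 - 13)*p = (16 - 13)*7 = 3*7 = 21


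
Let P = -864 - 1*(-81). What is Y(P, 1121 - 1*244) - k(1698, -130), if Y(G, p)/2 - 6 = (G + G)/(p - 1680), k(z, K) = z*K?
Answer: 177266988/803 ≈ 2.2076e+5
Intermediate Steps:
P = -783 (P = -864 + 81 = -783)
k(z, K) = K*z
Y(G, p) = 12 + 4*G/(-1680 + p) (Y(G, p) = 12 + 2*((G + G)/(p - 1680)) = 12 + 2*((2*G)/(-1680 + p)) = 12 + 2*(2*G/(-1680 + p)) = 12 + 4*G/(-1680 + p))
Y(P, 1121 - 1*244) - k(1698, -130) = 4*(-5040 - 783 + 3*(1121 - 1*244))/(-1680 + (1121 - 1*244)) - (-130)*1698 = 4*(-5040 - 783 + 3*(1121 - 244))/(-1680 + (1121 - 244)) - 1*(-220740) = 4*(-5040 - 783 + 3*877)/(-1680 + 877) + 220740 = 4*(-5040 - 783 + 2631)/(-803) + 220740 = 4*(-1/803)*(-3192) + 220740 = 12768/803 + 220740 = 177266988/803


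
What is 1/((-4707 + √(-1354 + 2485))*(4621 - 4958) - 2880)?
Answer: 527793/835653537034 + 337*√1131/2506960611102 ≈ 6.3611e-7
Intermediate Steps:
1/((-4707 + √(-1354 + 2485))*(4621 - 4958) - 2880) = 1/((-4707 + √1131)*(-337) - 2880) = 1/((1586259 - 337*√1131) - 2880) = 1/(1583379 - 337*√1131)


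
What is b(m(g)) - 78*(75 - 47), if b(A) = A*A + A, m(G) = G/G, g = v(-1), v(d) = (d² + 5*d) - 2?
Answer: -2182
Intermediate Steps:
v(d) = -2 + d² + 5*d
g = -6 (g = -2 + (-1)² + 5*(-1) = -2 + 1 - 5 = -6)
m(G) = 1
b(A) = A + A² (b(A) = A² + A = A + A²)
b(m(g)) - 78*(75 - 47) = 1*(1 + 1) - 78*(75 - 47) = 1*2 - 78*28 = 2 - 2184 = -2182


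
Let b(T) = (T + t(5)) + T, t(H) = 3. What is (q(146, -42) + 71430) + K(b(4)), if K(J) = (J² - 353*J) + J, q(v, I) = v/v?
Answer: 67680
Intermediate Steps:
q(v, I) = 1
b(T) = 3 + 2*T (b(T) = (T + 3) + T = (3 + T) + T = 3 + 2*T)
K(J) = J² - 352*J
(q(146, -42) + 71430) + K(b(4)) = (1 + 71430) + (3 + 2*4)*(-352 + (3 + 2*4)) = 71431 + (3 + 8)*(-352 + (3 + 8)) = 71431 + 11*(-352 + 11) = 71431 + 11*(-341) = 71431 - 3751 = 67680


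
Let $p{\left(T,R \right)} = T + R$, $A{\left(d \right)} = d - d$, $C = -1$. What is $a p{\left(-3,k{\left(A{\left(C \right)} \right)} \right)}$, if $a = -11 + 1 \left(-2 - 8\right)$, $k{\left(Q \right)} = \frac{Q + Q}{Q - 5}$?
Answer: $63$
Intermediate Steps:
$A{\left(d \right)} = 0$
$k{\left(Q \right)} = \frac{2 Q}{-5 + Q}$
$p{\left(T,R \right)} = R + T$
$a = -21$ ($a = -11 + 1 \left(-10\right) = -11 - 10 = -21$)
$a p{\left(-3,k{\left(A{\left(C \right)} \right)} \right)} = - 21 \left(2 \cdot 0 \frac{1}{-5 + 0} - 3\right) = - 21 \left(2 \cdot 0 \frac{1}{-5} - 3\right) = - 21 \left(2 \cdot 0 \left(- \frac{1}{5}\right) - 3\right) = - 21 \left(0 - 3\right) = \left(-21\right) \left(-3\right) = 63$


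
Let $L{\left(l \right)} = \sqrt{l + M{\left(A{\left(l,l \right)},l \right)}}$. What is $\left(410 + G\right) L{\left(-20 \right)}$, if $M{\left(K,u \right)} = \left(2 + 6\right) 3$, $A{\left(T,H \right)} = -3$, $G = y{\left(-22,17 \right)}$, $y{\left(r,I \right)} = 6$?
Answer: $832$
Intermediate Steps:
$G = 6$
$M{\left(K,u \right)} = 24$ ($M{\left(K,u \right)} = 8 \cdot 3 = 24$)
$L{\left(l \right)} = \sqrt{24 + l}$ ($L{\left(l \right)} = \sqrt{l + 24} = \sqrt{24 + l}$)
$\left(410 + G\right) L{\left(-20 \right)} = \left(410 + 6\right) \sqrt{24 - 20} = 416 \sqrt{4} = 416 \cdot 2 = 832$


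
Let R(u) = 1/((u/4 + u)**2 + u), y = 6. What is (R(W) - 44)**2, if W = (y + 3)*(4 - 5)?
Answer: 6847231504/3538161 ≈ 1935.3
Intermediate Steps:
W = -9 (W = (6 + 3)*(4 - 5) = 9*(-1) = -9)
R(u) = 1/(u + 25*u**2/16) (R(u) = 1/((u*(1/4) + u)**2 + u) = 1/((u/4 + u)**2 + u) = 1/((5*u/4)**2 + u) = 1/(25*u**2/16 + u) = 1/(u + 25*u**2/16))
(R(W) - 44)**2 = (16/(-9*(16 + 25*(-9))) - 44)**2 = (16*(-1/9)/(16 - 225) - 44)**2 = (16*(-1/9)/(-209) - 44)**2 = (16*(-1/9)*(-1/209) - 44)**2 = (16/1881 - 44)**2 = (-82748/1881)**2 = 6847231504/3538161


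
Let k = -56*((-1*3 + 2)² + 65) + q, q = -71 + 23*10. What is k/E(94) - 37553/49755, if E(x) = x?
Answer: -179513417/4676970 ≈ -38.382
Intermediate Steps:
q = 159 (q = -71 + 230 = 159)
k = -3537 (k = -56*((-1*3 + 2)² + 65) + 159 = -56*((-3 + 2)² + 65) + 159 = -56*((-1)² + 65) + 159 = -56*(1 + 65) + 159 = -56*66 + 159 = -3696 + 159 = -3537)
k/E(94) - 37553/49755 = -3537/94 - 37553/49755 = -179513417/4676970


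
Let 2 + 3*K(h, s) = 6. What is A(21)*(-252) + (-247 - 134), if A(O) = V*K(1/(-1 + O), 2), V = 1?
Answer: -717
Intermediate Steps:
K(h, s) = 4/3 (K(h, s) = -2/3 + (1/3)*6 = -2/3 + 2 = 4/3)
A(O) = 4/3 (A(O) = 1*(4/3) = 4/3)
A(21)*(-252) + (-247 - 134) = (4/3)*(-252) + (-247 - 134) = -336 - 381 = -717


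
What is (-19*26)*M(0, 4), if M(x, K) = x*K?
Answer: 0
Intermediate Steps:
M(x, K) = K*x
(-19*26)*M(0, 4) = (-19*26)*(4*0) = -494*0 = 0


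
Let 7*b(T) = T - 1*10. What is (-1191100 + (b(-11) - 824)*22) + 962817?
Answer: -246477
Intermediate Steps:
b(T) = -10/7 + T/7 (b(T) = (T - 1*10)/7 = (T - 10)/7 = (-10 + T)/7 = -10/7 + T/7)
(-1191100 + (b(-11) - 824)*22) + 962817 = (-1191100 + ((-10/7 + (⅐)*(-11)) - 824)*22) + 962817 = (-1191100 + ((-10/7 - 11/7) - 824)*22) + 962817 = (-1191100 + (-3 - 824)*22) + 962817 = (-1191100 - 827*22) + 962817 = (-1191100 - 18194) + 962817 = -1209294 + 962817 = -246477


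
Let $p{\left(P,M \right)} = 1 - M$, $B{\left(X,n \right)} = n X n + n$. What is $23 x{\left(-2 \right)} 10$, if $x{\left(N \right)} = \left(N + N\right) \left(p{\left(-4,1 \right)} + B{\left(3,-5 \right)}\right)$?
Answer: $-64400$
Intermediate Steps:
$B{\left(X,n \right)} = n + X n^{2}$ ($B{\left(X,n \right)} = X n n + n = X n^{2} + n = n + X n^{2}$)
$x{\left(N \right)} = 140 N$ ($x{\left(N \right)} = \left(N + N\right) \left(\left(1 - 1\right) - 5 \left(1 + 3 \left(-5\right)\right)\right) = 2 N \left(\left(1 - 1\right) - 5 \left(1 - 15\right)\right) = 2 N \left(0 - -70\right) = 2 N \left(0 + 70\right) = 2 N 70 = 140 N$)
$23 x{\left(-2 \right)} 10 = 23 \cdot 140 \left(-2\right) 10 = 23 \left(-280\right) 10 = \left(-6440\right) 10 = -64400$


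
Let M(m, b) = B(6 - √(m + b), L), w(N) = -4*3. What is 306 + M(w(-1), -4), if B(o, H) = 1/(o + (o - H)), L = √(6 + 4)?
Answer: 306 - 1/(-12 + √10 + 8*I) ≈ 306.06 + 0.056296*I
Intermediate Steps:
w(N) = -12
L = √10 ≈ 3.1623
B(o, H) = 1/(-H + 2*o)
M(m, b) = 1/(12 - √10 - 2*√(b + m)) (M(m, b) = 1/(-√10 + 2*(6 - √(m + b))) = 1/(-√10 + 2*(6 - √(b + m))) = 1/(-√10 + (12 - 2*√(b + m))) = 1/(12 - √10 - 2*√(b + m)))
306 + M(w(-1), -4) = 306 - 1/(-12 + √10 + 2*√(-4 - 12)) = 306 - 1/(-12 + √10 + 2*√(-16)) = 306 - 1/(-12 + √10 + 2*(4*I)) = 306 - 1/(-12 + √10 + 8*I)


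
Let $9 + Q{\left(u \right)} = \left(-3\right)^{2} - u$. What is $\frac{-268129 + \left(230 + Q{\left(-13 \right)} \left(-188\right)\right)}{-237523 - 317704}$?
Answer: $\frac{270343}{555227} \approx 0.48691$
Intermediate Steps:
$Q{\left(u \right)} = - u$ ($Q{\left(u \right)} = -9 - \left(-9 + u\right) = - u$)
$\frac{-268129 + \left(230 + Q{\left(-13 \right)} \left(-188\right)\right)}{-237523 - 317704} = \frac{-268129 + \left(230 + \left(-1\right) \left(-13\right) \left(-188\right)\right)}{-237523 - 317704} = \frac{-268129 + \left(230 + 13 \left(-188\right)\right)}{-555227} = \left(-268129 + \left(230 - 2444\right)\right) \left(- \frac{1}{555227}\right) = \left(-268129 - 2214\right) \left(- \frac{1}{555227}\right) = \left(-270343\right) \left(- \frac{1}{555227}\right) = \frac{270343}{555227}$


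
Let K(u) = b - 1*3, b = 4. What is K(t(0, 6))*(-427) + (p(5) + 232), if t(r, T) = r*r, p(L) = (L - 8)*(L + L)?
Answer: -225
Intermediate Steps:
p(L) = 2*L*(-8 + L) (p(L) = (-8 + L)*(2*L) = 2*L*(-8 + L))
t(r, T) = r**2
K(u) = 1 (K(u) = 4 - 1*3 = 4 - 3 = 1)
K(t(0, 6))*(-427) + (p(5) + 232) = 1*(-427) + (2*5*(-8 + 5) + 232) = -427 + (2*5*(-3) + 232) = -427 + (-30 + 232) = -427 + 202 = -225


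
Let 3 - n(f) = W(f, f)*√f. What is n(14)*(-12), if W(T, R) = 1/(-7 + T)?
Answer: -36 + 12*√14/7 ≈ -29.586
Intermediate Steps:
n(f) = 3 - √f/(-7 + f)
n(14)*(-12) = ((-21 - √14 + 3*14)/(-7 + 14))*(-12) = ((-21 - √14 + 42)/7)*(-12) = ((21 - √14)/7)*(-12) = (3 - √14/7)*(-12) = -36 + 12*√14/7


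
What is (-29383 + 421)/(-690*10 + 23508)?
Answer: -4827/2768 ≈ -1.7439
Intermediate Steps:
(-29383 + 421)/(-690*10 + 23508) = -28962/(-6900 + 23508) = -28962/16608 = -28962*1/16608 = -4827/2768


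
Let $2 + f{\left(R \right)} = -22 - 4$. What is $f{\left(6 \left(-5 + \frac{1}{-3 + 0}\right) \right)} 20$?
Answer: $-560$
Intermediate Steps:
$f{\left(R \right)} = -28$ ($f{\left(R \right)} = -2 - 26 = -28$)
$f{\left(6 \left(-5 + \frac{1}{-3 + 0}\right) \right)} 20 = \left(-28\right) 20 = -560$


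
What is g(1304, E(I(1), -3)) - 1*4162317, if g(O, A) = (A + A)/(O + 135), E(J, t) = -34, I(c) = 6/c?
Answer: -5989574231/1439 ≈ -4.1623e+6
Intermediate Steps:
g(O, A) = 2*A/(135 + O) (g(O, A) = (2*A)/(135 + O) = 2*A/(135 + O))
g(1304, E(I(1), -3)) - 1*4162317 = 2*(-34)/(135 + 1304) - 1*4162317 = 2*(-34)/1439 - 4162317 = 2*(-34)*(1/1439) - 4162317 = -68/1439 - 4162317 = -5989574231/1439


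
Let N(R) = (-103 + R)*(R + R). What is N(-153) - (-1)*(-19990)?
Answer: 58346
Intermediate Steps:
N(R) = 2*R*(-103 + R) (N(R) = (-103 + R)*(2*R) = 2*R*(-103 + R))
N(-153) - (-1)*(-19990) = 2*(-153)*(-103 - 153) - (-1)*(-19990) = 2*(-153)*(-256) - 1*19990 = 78336 - 19990 = 58346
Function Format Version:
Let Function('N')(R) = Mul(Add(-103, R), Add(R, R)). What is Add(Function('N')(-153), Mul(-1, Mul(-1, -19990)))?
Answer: 58346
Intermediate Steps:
Function('N')(R) = Mul(2, R, Add(-103, R)) (Function('N')(R) = Mul(Add(-103, R), Mul(2, R)) = Mul(2, R, Add(-103, R)))
Add(Function('N')(-153), Mul(-1, Mul(-1, -19990))) = Add(Mul(2, -153, Add(-103, -153)), Mul(-1, Mul(-1, -19990))) = Add(Mul(2, -153, -256), Mul(-1, 19990)) = Add(78336, -19990) = 58346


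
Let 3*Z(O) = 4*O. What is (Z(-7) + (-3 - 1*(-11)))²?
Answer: 16/9 ≈ 1.7778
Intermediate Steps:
Z(O) = 4*O/3 (Z(O) = (4*O)/3 = 4*O/3)
(Z(-7) + (-3 - 1*(-11)))² = ((4/3)*(-7) + (-3 - 1*(-11)))² = (-28/3 + (-3 + 11))² = (-28/3 + 8)² = (-4/3)² = 16/9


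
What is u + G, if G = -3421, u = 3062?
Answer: -359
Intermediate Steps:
u + G = 3062 - 3421 = -359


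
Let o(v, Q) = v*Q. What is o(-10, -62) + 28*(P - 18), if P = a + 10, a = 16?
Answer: 844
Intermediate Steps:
o(v, Q) = Q*v
P = 26 (P = 16 + 10 = 26)
o(-10, -62) + 28*(P - 18) = -62*(-10) + 28*(26 - 18) = 620 + 28*8 = 620 + 224 = 844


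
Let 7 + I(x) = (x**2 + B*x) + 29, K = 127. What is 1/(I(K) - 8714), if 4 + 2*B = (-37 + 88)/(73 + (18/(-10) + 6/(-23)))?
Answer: 16316/117942683 ≈ 0.00013834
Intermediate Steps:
B = -26767/16316 (B = -2 + ((-37 + 88)/(73 + (18/(-10) + 6/(-23))))/2 = -2 + (51/(73 + (18*(-1/10) + 6*(-1/23))))/2 = -2 + (51/(73 + (-9/5 - 6/23)))/2 = -2 + (51/(73 - 237/115))/2 = -2 + (51/(8158/115))/2 = -2 + (51*(115/8158))/2 = -2 + (1/2)*(5865/8158) = -2 + 5865/16316 = -26767/16316 ≈ -1.6405)
I(x) = 22 + x**2 - 26767*x/16316 (I(x) = -7 + ((x**2 - 26767*x/16316) + 29) = -7 + (29 + x**2 - 26767*x/16316) = 22 + x**2 - 26767*x/16316)
1/(I(K) - 8714) = 1/((22 + 127**2 - 26767/16316*127) - 8714) = 1/((22 + 16129 - 3399409/16316) - 8714) = 1/(260120307/16316 - 8714) = 1/(117942683/16316) = 16316/117942683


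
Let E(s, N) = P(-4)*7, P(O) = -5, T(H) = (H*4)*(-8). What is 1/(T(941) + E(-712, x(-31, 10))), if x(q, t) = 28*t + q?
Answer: -1/30147 ≈ -3.3171e-5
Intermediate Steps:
x(q, t) = q + 28*t
T(H) = -32*H (T(H) = (4*H)*(-8) = -32*H)
E(s, N) = -35 (E(s, N) = -5*7 = -35)
1/(T(941) + E(-712, x(-31, 10))) = 1/(-32*941 - 35) = 1/(-30112 - 35) = 1/(-30147) = -1/30147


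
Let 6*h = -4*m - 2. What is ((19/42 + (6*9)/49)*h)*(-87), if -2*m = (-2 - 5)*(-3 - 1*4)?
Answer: -106024/49 ≈ -2163.8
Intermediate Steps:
m = -49/2 (m = -(-2 - 5)*(-3 - 1*4)/2 = -(-7)*(-3 - 4)/2 = -(-7)*(-7)/2 = -1/2*49 = -49/2 ≈ -24.500)
h = 16 (h = (-4*(-49/2) - 2)/6 = (98 - 2)/6 = (1/6)*96 = 16)
((19/42 + (6*9)/49)*h)*(-87) = ((19/42 + (6*9)/49)*16)*(-87) = ((19*(1/42) + 54*(1/49))*16)*(-87) = ((19/42 + 54/49)*16)*(-87) = ((457/294)*16)*(-87) = (3656/147)*(-87) = -106024/49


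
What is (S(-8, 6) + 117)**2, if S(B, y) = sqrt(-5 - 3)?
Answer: 13681 + 468*I*sqrt(2) ≈ 13681.0 + 661.85*I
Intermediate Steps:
S(B, y) = 2*I*sqrt(2) (S(B, y) = sqrt(-8) = 2*I*sqrt(2))
(S(-8, 6) + 117)**2 = (2*I*sqrt(2) + 117)**2 = (117 + 2*I*sqrt(2))**2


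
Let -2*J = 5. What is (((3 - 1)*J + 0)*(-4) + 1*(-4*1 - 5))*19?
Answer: 209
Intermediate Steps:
J = -5/2 (J = -1/2*5 = -5/2 ≈ -2.5000)
(((3 - 1)*J + 0)*(-4) + 1*(-4*1 - 5))*19 = (((3 - 1)*(-5/2) + 0)*(-4) + 1*(-4*1 - 5))*19 = ((2*(-5/2) + 0)*(-4) + 1*(-4 - 5))*19 = ((-5 + 0)*(-4) + 1*(-9))*19 = (-5*(-4) - 9)*19 = (20 - 9)*19 = 11*19 = 209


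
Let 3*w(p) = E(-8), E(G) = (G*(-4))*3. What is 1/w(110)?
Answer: 1/32 ≈ 0.031250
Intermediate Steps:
E(G) = -12*G (E(G) = -4*G*3 = -12*G)
w(p) = 32 (w(p) = (-12*(-8))/3 = (⅓)*96 = 32)
1/w(110) = 1/32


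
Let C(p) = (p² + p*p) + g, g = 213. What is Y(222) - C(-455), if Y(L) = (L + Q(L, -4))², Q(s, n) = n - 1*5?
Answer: -368894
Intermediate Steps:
Q(s, n) = -5 + n (Q(s, n) = n - 5 = -5 + n)
Y(L) = (-9 + L)² (Y(L) = (L + (-5 - 4))² = (L - 9)² = (-9 + L)²)
C(p) = 213 + 2*p² (C(p) = (p² + p*p) + 213 = (p² + p²) + 213 = 2*p² + 213 = 213 + 2*p²)
Y(222) - C(-455) = (-9 + 222)² - (213 + 2*(-455)²) = 213² - (213 + 2*207025) = 45369 - (213 + 414050) = 45369 - 1*414263 = 45369 - 414263 = -368894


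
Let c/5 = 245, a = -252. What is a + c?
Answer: 973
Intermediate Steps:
c = 1225 (c = 5*245 = 1225)
a + c = -252 + 1225 = 973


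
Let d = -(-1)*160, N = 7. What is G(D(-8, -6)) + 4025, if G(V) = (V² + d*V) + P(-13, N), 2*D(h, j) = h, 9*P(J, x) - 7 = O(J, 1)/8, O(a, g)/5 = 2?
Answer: 40823/12 ≈ 3401.9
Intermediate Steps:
O(a, g) = 10 (O(a, g) = 5*2 = 10)
P(J, x) = 11/12 (P(J, x) = 7/9 + (10/8)/9 = 7/9 + (10*(⅛))/9 = 7/9 + (⅑)*(5/4) = 7/9 + 5/36 = 11/12)
d = 160 (d = -1*(-160) = 160)
D(h, j) = h/2
G(V) = 11/12 + V² + 160*V (G(V) = (V² + 160*V) + 11/12 = 11/12 + V² + 160*V)
G(D(-8, -6)) + 4025 = (11/12 + ((½)*(-8))² + 160*((½)*(-8))) + 4025 = (11/12 + (-4)² + 160*(-4)) + 4025 = (11/12 + 16 - 640) + 4025 = -7477/12 + 4025 = 40823/12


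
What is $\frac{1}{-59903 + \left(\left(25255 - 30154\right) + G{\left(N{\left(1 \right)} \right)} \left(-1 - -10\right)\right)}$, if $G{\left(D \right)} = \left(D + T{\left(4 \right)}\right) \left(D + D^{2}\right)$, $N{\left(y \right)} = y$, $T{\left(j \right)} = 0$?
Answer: $- \frac{1}{64784} \approx -1.5436 \cdot 10^{-5}$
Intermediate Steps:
$G{\left(D \right)} = D \left(D + D^{2}\right)$ ($G{\left(D \right)} = \left(D + 0\right) \left(D + D^{2}\right) = D \left(D + D^{2}\right)$)
$\frac{1}{-59903 + \left(\left(25255 - 30154\right) + G{\left(N{\left(1 \right)} \right)} \left(-1 - -10\right)\right)} = \frac{1}{-59903 + \left(\left(25255 - 30154\right) + 1^{2} \left(1 + 1\right) \left(-1 - -10\right)\right)} = \frac{1}{-59903 - \left(4899 - 1 \cdot 2 \left(-1 + 10\right)\right)} = \frac{1}{-59903 + \left(-4899 + 2 \cdot 9\right)} = \frac{1}{-59903 + \left(-4899 + 18\right)} = \frac{1}{-59903 - 4881} = \frac{1}{-64784} = - \frac{1}{64784}$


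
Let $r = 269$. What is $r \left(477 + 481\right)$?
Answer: $257702$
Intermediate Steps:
$r \left(477 + 481\right) = 269 \left(477 + 481\right) = 269 \cdot 958 = 257702$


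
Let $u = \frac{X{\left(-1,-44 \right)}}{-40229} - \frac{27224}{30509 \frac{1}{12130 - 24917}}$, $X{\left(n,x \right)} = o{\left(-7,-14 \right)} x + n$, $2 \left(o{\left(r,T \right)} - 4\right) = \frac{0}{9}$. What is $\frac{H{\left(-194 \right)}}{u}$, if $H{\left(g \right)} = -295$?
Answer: $- \frac{72413447099}{2800850972609} \approx -0.025854$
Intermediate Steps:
$o{\left(r,T \right)} = 4$ ($o{\left(r,T \right)} = 4 + \frac{0 \cdot \frac{1}{9}}{2} = 4 + \frac{1}{2} \cdot 0 = 4 + 0 = 4$)
$X{\left(n,x \right)} = n + 4 x$ ($X{\left(n,x \right)} = 4 x + n = n + 4 x$)
$u = \frac{14004254863045}{1227346561}$ ($u = \frac{-1 + 4 \left(-44\right)}{-40229} - \frac{27224}{30509 \frac{1}{12130 - 24917}} = \left(-1 - 176\right) \left(- \frac{1}{40229}\right) - \frac{27224}{30509 \frac{1}{-12787}} = \left(-177\right) \left(- \frac{1}{40229}\right) - \frac{27224}{30509 \left(- \frac{1}{12787}\right)} = \frac{177}{40229} - \frac{27224}{- \frac{30509}{12787}} = \frac{177}{40229} - - \frac{348113288}{30509} = \frac{177}{40229} + \frac{348113288}{30509} = \frac{14004254863045}{1227346561} \approx 11410.0$)
$\frac{H{\left(-194 \right)}}{u} = - \frac{295}{\frac{14004254863045}{1227346561}} = \left(-295\right) \frac{1227346561}{14004254863045} = - \frac{72413447099}{2800850972609}$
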